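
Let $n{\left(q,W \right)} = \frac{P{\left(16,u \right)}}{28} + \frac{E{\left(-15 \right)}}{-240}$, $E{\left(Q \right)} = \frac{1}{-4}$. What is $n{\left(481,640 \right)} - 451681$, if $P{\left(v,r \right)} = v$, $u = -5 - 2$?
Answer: $- \frac{3035292473}{6720} \approx -4.5168 \cdot 10^{5}$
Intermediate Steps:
$u = -7$
$E{\left(Q \right)} = - \frac{1}{4}$
$n{\left(q,W \right)} = \frac{3847}{6720}$ ($n{\left(q,W \right)} = \frac{16}{28} - \frac{1}{4 \left(-240\right)} = 16 \cdot \frac{1}{28} - - \frac{1}{960} = \frac{4}{7} + \frac{1}{960} = \frac{3847}{6720}$)
$n{\left(481,640 \right)} - 451681 = \frac{3847}{6720} - 451681 = - \frac{3035292473}{6720}$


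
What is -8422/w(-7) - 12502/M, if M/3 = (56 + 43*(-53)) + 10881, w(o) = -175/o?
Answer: -109532789/324675 ≈ -337.36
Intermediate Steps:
M = 25974 (M = 3*((56 + 43*(-53)) + 10881) = 3*((56 - 2279) + 10881) = 3*(-2223 + 10881) = 3*8658 = 25974)
-8422/w(-7) - 12502/M = -8422/((-175/(-7))) - 12502/25974 = -8422/((-175*(-⅐))) - 12502*1/25974 = -8422/25 - 6251/12987 = -109532789/324675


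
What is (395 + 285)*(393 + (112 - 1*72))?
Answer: 294440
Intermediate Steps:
(395 + 285)*(393 + (112 - 1*72)) = 680*(393 + (112 - 72)) = 680*(393 + 40) = 680*433 = 294440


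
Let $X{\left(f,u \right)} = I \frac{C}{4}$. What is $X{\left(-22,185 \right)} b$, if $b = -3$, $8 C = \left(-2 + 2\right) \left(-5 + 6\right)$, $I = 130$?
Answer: $0$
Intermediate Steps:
$C = 0$ ($C = \frac{\left(-2 + 2\right) \left(-5 + 6\right)}{8} = \frac{0 \cdot 1}{8} = \frac{1}{8} \cdot 0 = 0$)
$X{\left(f,u \right)} = 0$ ($X{\left(f,u \right)} = 130 \cdot \frac{0}{4} = 130 \cdot 0 \cdot \frac{1}{4} = 130 \cdot 0 = 0$)
$X{\left(-22,185 \right)} b = 0 \left(-3\right) = 0$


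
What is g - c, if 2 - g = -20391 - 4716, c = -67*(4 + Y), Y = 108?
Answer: 32613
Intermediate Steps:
c = -7504 (c = -67*(4 + 108) = -67*112 = -7504)
g = 25109 (g = 2 - (-20391 - 4716) = 2 - 1*(-25107) = 2 + 25107 = 25109)
g - c = 25109 - 1*(-7504) = 25109 + 7504 = 32613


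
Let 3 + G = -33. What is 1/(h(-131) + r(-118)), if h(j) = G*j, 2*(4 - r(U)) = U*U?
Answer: -1/2242 ≈ -0.00044603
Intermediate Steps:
r(U) = 4 - U**2/2 (r(U) = 4 - U*U/2 = 4 - U**2/2)
G = -36 (G = -3 - 33 = -36)
h(j) = -36*j
1/(h(-131) + r(-118)) = 1/(-36*(-131) + (4 - 1/2*(-118)**2)) = 1/(4716 + (4 - 1/2*13924)) = 1/(4716 + (4 - 6962)) = 1/(4716 - 6958) = 1/(-2242) = -1/2242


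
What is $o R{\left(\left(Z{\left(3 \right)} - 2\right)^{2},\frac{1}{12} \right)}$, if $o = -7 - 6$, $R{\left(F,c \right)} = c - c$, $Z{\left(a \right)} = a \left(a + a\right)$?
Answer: $0$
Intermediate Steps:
$Z{\left(a \right)} = 2 a^{2}$ ($Z{\left(a \right)} = a 2 a = 2 a^{2}$)
$R{\left(F,c \right)} = 0$
$o = -13$ ($o = -7 - 6 = -13$)
$o R{\left(\left(Z{\left(3 \right)} - 2\right)^{2},\frac{1}{12} \right)} = \left(-13\right) 0 = 0$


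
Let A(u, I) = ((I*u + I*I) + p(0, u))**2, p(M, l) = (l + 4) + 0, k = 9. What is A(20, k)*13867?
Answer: 1126347075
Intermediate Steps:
p(M, l) = 4 + l (p(M, l) = (4 + l) + 0 = 4 + l)
A(u, I) = (4 + u + I**2 + I*u)**2 (A(u, I) = ((I*u + I*I) + (4 + u))**2 = ((I*u + I**2) + (4 + u))**2 = ((I**2 + I*u) + (4 + u))**2 = (4 + u + I**2 + I*u)**2)
A(20, k)*13867 = (4 + 20 + 9**2 + 9*20)**2*13867 = (4 + 20 + 81 + 180)**2*13867 = 285**2*13867 = 81225*13867 = 1126347075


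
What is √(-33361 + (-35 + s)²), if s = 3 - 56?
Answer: I*√25617 ≈ 160.05*I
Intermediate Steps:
s = -53
√(-33361 + (-35 + s)²) = √(-33361 + (-35 - 53)²) = √(-33361 + (-88)²) = √(-33361 + 7744) = √(-25617) = I*√25617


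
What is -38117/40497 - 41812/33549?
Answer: -330227533/150959317 ≈ -2.1875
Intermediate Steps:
-38117/40497 - 41812/33549 = -330227533/150959317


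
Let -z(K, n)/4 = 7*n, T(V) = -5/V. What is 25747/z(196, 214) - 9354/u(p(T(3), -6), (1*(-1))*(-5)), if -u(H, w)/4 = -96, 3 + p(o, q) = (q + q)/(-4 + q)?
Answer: -1373667/47936 ≈ -28.656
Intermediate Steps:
p(o, q) = -3 + 2*q/(-4 + q) (p(o, q) = -3 + (q + q)/(-4 + q) = -3 + (2*q)/(-4 + q) = -3 + 2*q/(-4 + q))
u(H, w) = 384 (u(H, w) = -4*(-96) = 384)
z(K, n) = -28*n
25747/z(196, 214) - 9354/u(p(T(3), -6), (1*(-1))*(-5)) = 25747/((-28*214)) - 9354/384 = 25747/(-5992) - 9354*1/384 = 25747*(-1/5992) - 1559/64 = -25747/5992 - 1559/64 = -1373667/47936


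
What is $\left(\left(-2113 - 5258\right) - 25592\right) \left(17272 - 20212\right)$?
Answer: $96911220$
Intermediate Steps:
$\left(\left(-2113 - 5258\right) - 25592\right) \left(17272 - 20212\right) = \left(\left(-2113 - 5258\right) - 25592\right) \left(-2940\right) = \left(-7371 - 25592\right) \left(-2940\right) = \left(-32963\right) \left(-2940\right) = 96911220$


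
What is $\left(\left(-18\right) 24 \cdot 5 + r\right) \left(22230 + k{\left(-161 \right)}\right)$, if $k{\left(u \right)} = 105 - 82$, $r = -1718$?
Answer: $-86297134$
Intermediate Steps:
$k{\left(u \right)} = 23$
$\left(\left(-18\right) 24 \cdot 5 + r\right) \left(22230 + k{\left(-161 \right)}\right) = \left(\left(-18\right) 24 \cdot 5 - 1718\right) \left(22230 + 23\right) = \left(\left(-432\right) 5 - 1718\right) 22253 = \left(-2160 - 1718\right) 22253 = \left(-3878\right) 22253 = -86297134$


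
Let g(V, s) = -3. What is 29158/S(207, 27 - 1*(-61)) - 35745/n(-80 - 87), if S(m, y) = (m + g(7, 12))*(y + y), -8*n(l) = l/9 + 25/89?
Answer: -2055881641259/131390688 ≈ -15647.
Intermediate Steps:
n(l) = -25/712 - l/72 (n(l) = -(l/9 + 25/89)/8 = -(25/89 + l/9)/8 = -25/712 - l/72)
S(m, y) = 2*y*(-3 + m) (S(m, y) = (m - 3)*(y + y) = (-3 + m)*(2*y) = 2*y*(-3 + m))
29158/S(207, 27 - 1*(-61)) - 35745/n(-80 - 87) = 29158/((2*(27 - 1*(-61))*(-3 + 207))) - 35745/(-25/712 - (-80 - 87)/72) = 29158/((2*(27 + 61)*204)) - 35745/(-25/712 - 1/72*(-167)) = 29158/((2*88*204)) - 35745/(-25/712 + 167/72) = 29158/35904 - 35745/7319/3204 = 29158*(1/35904) - 35745*3204/7319 = 14579/17952 - 114526980/7319 = -2055881641259/131390688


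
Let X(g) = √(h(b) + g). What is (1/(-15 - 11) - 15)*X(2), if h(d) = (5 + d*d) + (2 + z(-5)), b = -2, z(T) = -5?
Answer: -391*√2/13 ≈ -42.535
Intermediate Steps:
h(d) = 2 + d² (h(d) = (5 + d*d) + (2 - 5) = (5 + d²) - 3 = 2 + d²)
X(g) = √(6 + g) (X(g) = √((2 + (-2)²) + g) = √((2 + 4) + g) = √(6 + g))
(1/(-15 - 11) - 15)*X(2) = (1/(-15 - 11) - 15)*√(6 + 2) = (1/(-26) - 15)*√8 = (-1/26 - 15)*(2*√2) = -391*√2/13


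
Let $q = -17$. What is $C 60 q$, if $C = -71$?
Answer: $72420$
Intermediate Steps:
$C 60 q = \left(-71\right) 60 \left(-17\right) = \left(-4260\right) \left(-17\right) = 72420$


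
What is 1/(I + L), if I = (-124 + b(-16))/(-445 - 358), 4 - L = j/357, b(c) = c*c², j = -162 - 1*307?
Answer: 40953/432833 ≈ 0.094616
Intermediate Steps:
j = -469 (j = -162 - 307 = -469)
b(c) = c³
L = 271/51 (L = 4 - (-469)/357 = 4 - 1*(-67/51) = 4 + 67/51 = 271/51 ≈ 5.3137)
I = 4220/803 (I = (-124 + (-16)³)/(-445 - 358) = (-124 - 4096)/(-803) = -4220*(-1/803) = 4220/803 ≈ 5.2553)
1/(I + L) = 1/(4220/803 + 271/51) = 1/(432833/40953) = 40953/432833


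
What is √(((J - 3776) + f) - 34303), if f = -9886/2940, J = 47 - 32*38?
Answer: I*√1730985090/210 ≈ 198.12*I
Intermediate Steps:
J = -1169 (J = 47 - 1216 = -1169)
f = -4943/1470 (f = -9886*1/2940 = -4943/1470 ≈ -3.3626)
√(((J - 3776) + f) - 34303) = √(((-1169 - 3776) - 4943/1470) - 34303) = √((-4945 - 4943/1470) - 34303) = √(-7274093/1470 - 34303) = √(-57699503/1470) = I*√1730985090/210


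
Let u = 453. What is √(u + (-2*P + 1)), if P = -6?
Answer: √466 ≈ 21.587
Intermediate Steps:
√(u + (-2*P + 1)) = √(453 + (-2*(-6) + 1)) = √(453 + (12 + 1)) = √(453 + 13) = √466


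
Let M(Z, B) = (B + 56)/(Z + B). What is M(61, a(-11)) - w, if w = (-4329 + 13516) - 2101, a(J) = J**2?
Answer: -1289475/182 ≈ -7085.0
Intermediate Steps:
M(Z, B) = (56 + B)/(B + Z)
w = 7086 (w = 9187 - 2101 = 7086)
M(61, a(-11)) - w = (56 + (-11)**2)/((-11)**2 + 61) - 1*7086 = (56 + 121)/(121 + 61) - 7086 = 177/182 - 7086 = -1289475/182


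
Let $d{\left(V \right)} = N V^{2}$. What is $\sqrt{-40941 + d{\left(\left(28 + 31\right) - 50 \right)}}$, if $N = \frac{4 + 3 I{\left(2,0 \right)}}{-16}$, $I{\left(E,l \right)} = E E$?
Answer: $3 i \sqrt{4558} \approx 202.54 i$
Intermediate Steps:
$I{\left(E,l \right)} = E^{2}$
$N = -1$ ($N = \frac{4 + 3 \cdot 2^{2}}{-16} = \left(4 + 3 \cdot 4\right) \left(- \frac{1}{16}\right) = \left(4 + 12\right) \left(- \frac{1}{16}\right) = 16 \left(- \frac{1}{16}\right) = -1$)
$d{\left(V \right)} = - V^{2}$
$\sqrt{-40941 + d{\left(\left(28 + 31\right) - 50 \right)}} = \sqrt{-40941 - \left(\left(28 + 31\right) - 50\right)^{2}} = \sqrt{-40941 - \left(59 - 50\right)^{2}} = \sqrt{-40941 - 9^{2}} = \sqrt{-40941 - 81} = \sqrt{-41022} = 3 i \sqrt{4558}$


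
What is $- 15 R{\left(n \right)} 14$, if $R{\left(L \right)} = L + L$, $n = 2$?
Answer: $-840$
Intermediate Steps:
$R{\left(L \right)} = 2 L$
$- 15 R{\left(n \right)} 14 = - 15 \cdot 2 \cdot 2 \cdot 14 = \left(-15\right) 4 \cdot 14 = \left(-60\right) 14 = -840$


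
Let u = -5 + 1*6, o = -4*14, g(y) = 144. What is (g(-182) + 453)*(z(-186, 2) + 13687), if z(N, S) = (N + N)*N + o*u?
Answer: 49445331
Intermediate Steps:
o = -56
u = 1 (u = -5 + 6 = 1)
z(N, S) = -56 + 2*N² (z(N, S) = (N + N)*N - 56*1 = (2*N)*N - 56 = 2*N² - 56 = -56 + 2*N²)
(g(-182) + 453)*(z(-186, 2) + 13687) = (144 + 453)*((-56 + 2*(-186)²) + 13687) = 597*((-56 + 2*34596) + 13687) = 597*((-56 + 69192) + 13687) = 597*(69136 + 13687) = 597*82823 = 49445331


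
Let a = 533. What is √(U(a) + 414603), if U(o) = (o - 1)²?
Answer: √697627 ≈ 835.24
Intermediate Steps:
U(o) = (-1 + o)²
√(U(a) + 414603) = √((-1 + 533)² + 414603) = √(532² + 414603) = √(283024 + 414603) = √697627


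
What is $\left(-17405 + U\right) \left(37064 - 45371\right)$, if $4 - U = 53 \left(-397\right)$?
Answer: $-30237480$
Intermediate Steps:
$U = 21045$ ($U = 4 - 53 \left(-397\right) = 4 - -21041 = 4 + 21041 = 21045$)
$\left(-17405 + U\right) \left(37064 - 45371\right) = \left(-17405 + 21045\right) \left(37064 - 45371\right) = 3640 \left(-8307\right) = -30237480$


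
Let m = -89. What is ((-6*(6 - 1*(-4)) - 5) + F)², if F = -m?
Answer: 576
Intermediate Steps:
F = 89 (F = -1*(-89) = 89)
((-6*(6 - 1*(-4)) - 5) + F)² = ((-6*(6 - 1*(-4)) - 5) + 89)² = ((-6*(6 + 4) - 5) + 89)² = ((-6*10 - 5) + 89)² = ((-60 - 5) + 89)² = (-65 + 89)² = 24² = 576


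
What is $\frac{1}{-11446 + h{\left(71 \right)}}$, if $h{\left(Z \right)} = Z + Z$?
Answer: $- \frac{1}{11304} \approx -8.8464 \cdot 10^{-5}$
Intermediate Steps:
$h{\left(Z \right)} = 2 Z$
$\frac{1}{-11446 + h{\left(71 \right)}} = \frac{1}{-11446 + 2 \cdot 71} = \frac{1}{-11446 + 142} = \frac{1}{-11304} = - \frac{1}{11304}$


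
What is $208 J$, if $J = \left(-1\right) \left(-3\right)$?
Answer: $624$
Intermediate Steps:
$J = 3$
$208 J = 208 \cdot 3 = 624$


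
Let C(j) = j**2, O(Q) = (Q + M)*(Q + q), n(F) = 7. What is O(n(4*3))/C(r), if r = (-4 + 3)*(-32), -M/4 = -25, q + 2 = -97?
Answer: -2461/256 ≈ -9.6133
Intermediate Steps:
q = -99 (q = -2 - 97 = -99)
M = 100 (M = -4*(-25) = 100)
O(Q) = (-99 + Q)*(100 + Q) (O(Q) = (Q + 100)*(Q - 99) = (100 + Q)*(-99 + Q) = (-99 + Q)*(100 + Q))
r = 32 (r = -1*(-32) = 32)
O(n(4*3))/C(r) = (-9900 + 7 + 7**2)/(32**2) = (-9900 + 7 + 49)/1024 = -9844*1/1024 = -2461/256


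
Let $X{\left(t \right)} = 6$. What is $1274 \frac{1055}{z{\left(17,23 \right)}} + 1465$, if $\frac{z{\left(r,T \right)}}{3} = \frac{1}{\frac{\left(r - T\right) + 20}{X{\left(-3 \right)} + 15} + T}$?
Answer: $\frac{95442155}{9} \approx 1.0605 \cdot 10^{7}$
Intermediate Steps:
$z{\left(r,T \right)} = \frac{3}{\frac{20}{21} + \frac{r}{21} + \frac{20 T}{21}}$ ($z{\left(r,T \right)} = \frac{3}{\frac{\left(r - T\right) + 20}{6 + 15} + T} = \frac{3}{\frac{20 + r - T}{21} + T} = \frac{3}{\left(20 + r - T\right) \frac{1}{21} + T} = \frac{3}{\left(\frac{20}{21} - \frac{T}{21} + \frac{r}{21}\right) + T} = \frac{3}{\frac{20}{21} + \frac{r}{21} + \frac{20 T}{21}}$)
$1274 \frac{1055}{z{\left(17,23 \right)}} + 1465 = 1274 \frac{1055}{63 \frac{1}{20 + 17 + 20 \cdot 23}} + 1465 = 1274 \frac{1055}{63 \frac{1}{20 + 17 + 460}} + 1465 = 1274 \frac{1055}{63 \cdot \frac{1}{497}} + 1465 = 1274 \frac{1055}{\frac{9}{71}} + 1465 = 1274 \cdot 1055 \cdot \frac{71}{9} + 1465 = 1274 \cdot \frac{74905}{9} + 1465 = \frac{95428970}{9} + 1465 = \frac{95442155}{9}$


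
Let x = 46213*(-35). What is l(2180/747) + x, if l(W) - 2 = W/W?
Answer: -1617452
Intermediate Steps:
l(W) = 3 (l(W) = 2 + W/W = 2 + 1 = 3)
x = -1617455
l(2180/747) + x = 3 - 1617455 = -1617452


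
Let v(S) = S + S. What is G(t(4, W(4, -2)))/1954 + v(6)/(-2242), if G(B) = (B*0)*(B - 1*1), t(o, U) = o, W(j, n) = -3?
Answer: -6/1121 ≈ -0.0053524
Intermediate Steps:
v(S) = 2*S
G(B) = 0 (G(B) = 0*(B - 1) = 0*(-1 + B) = 0)
G(t(4, W(4, -2)))/1954 + v(6)/(-2242) = 0/1954 + (2*6)/(-2242) = 0*(1/1954) + 12*(-1/2242) = 0 - 6/1121 = -6/1121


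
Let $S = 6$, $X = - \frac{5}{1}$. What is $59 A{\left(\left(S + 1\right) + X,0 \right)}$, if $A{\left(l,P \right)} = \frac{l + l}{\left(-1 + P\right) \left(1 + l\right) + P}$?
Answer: $- \frac{236}{3} \approx -78.667$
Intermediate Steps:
$X = -5$ ($X = \left(-5\right) 1 = -5$)
$A{\left(l,P \right)} = \frac{2 l}{P + \left(1 + l\right) \left(-1 + P\right)}$ ($A{\left(l,P \right)} = \frac{2 l}{\left(1 + l\right) \left(-1 + P\right) + P} = \frac{2 l}{P + \left(1 + l\right) \left(-1 + P\right)}$)
$59 A{\left(\left(S + 1\right) + X,0 \right)} = 59 \frac{2 \left(\left(6 + 1\right) - 5\right)}{-1 - \left(\left(6 + 1\right) - 5\right) + 2 \cdot 0 + 0 \left(\left(6 + 1\right) - 5\right)} = 59 \frac{2 \left(7 - 5\right)}{-1 - \left(7 - 5\right) + 0 + 0 \left(7 - 5\right)} = 59 \cdot 2 \cdot 2 \frac{1}{-1 - 2 + 0 + 0 \cdot 2} = 59 \cdot 2 \cdot 2 \frac{1}{-1 - 2 + 0 + 0} = 59 \cdot 2 \cdot 2 \frac{1}{-3} = 59 \cdot 2 \cdot 2 \left(- \frac{1}{3}\right) = 59 \left(- \frac{4}{3}\right) = - \frac{236}{3}$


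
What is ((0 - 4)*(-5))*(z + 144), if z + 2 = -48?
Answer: 1880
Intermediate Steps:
z = -50 (z = -2 - 48 = -50)
((0 - 4)*(-5))*(z + 144) = ((0 - 4)*(-5))*(-50 + 144) = -4*(-5)*94 = 20*94 = 1880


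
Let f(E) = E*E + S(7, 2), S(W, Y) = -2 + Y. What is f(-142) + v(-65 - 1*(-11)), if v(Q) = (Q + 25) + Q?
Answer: 20081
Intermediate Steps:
v(Q) = 25 + 2*Q (v(Q) = (25 + Q) + Q = 25 + 2*Q)
f(E) = E² (f(E) = E*E + (-2 + 2) = E² + 0 = E²)
f(-142) + v(-65 - 1*(-11)) = (-142)² + (25 + 2*(-65 - 1*(-11))) = 20164 + (25 + 2*(-65 + 11)) = 20164 + (25 + 2*(-54)) = 20164 + (25 - 108) = 20164 - 83 = 20081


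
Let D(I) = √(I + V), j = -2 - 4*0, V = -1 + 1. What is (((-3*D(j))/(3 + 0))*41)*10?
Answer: -410*I*√2 ≈ -579.83*I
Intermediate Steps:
V = 0
j = -2 (j = -2 + 0 = -2)
D(I) = √I (D(I) = √(I + 0) = √I)
(((-3*D(j))/(3 + 0))*41)*10 = (((-3*I*√2)/(3 + 0))*41)*10 = ((-3*I*√2/3)*41)*10 = ((-3*I*√2*(⅓))*41)*10 = (-I*√2*41)*10 = -41*I*√2*10 = -410*I*√2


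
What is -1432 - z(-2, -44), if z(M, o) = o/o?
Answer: -1433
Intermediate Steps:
z(M, o) = 1
-1432 - z(-2, -44) = -1432 - 1*1 = -1432 - 1 = -1433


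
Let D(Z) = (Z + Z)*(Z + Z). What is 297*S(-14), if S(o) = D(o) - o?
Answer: 237006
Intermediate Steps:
D(Z) = 4*Z² (D(Z) = (2*Z)*(2*Z) = 4*Z²)
S(o) = -o + 4*o² (S(o) = 4*o² - o = -o + 4*o²)
297*S(-14) = 297*(-14*(-1 + 4*(-14))) = 297*(-14*(-1 - 56)) = 297*(-14*(-57)) = 297*798 = 237006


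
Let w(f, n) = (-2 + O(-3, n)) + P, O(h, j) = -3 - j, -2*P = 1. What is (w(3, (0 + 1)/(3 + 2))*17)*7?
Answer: -6783/10 ≈ -678.30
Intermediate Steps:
P = -½ (P = -½*1 = -½ ≈ -0.50000)
w(f, n) = -11/2 - n (w(f, n) = (-2 + (-3 - n)) - ½ = (-5 - n) - ½ = -11/2 - n)
(w(3, (0 + 1)/(3 + 2))*17)*7 = ((-11/2 - (0 + 1)/(3 + 2))*17)*7 = ((-11/2 - 1/5)*17)*7 = ((-11/2 - 1*⅕)*17)*7 = ((-11/2 - ⅕)*17)*7 = -57/10*17*7 = -969/10*7 = -6783/10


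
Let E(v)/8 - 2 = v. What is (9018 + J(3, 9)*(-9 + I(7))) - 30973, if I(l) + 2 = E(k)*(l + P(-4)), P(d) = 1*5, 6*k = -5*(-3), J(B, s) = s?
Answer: -18166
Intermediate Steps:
k = 5/2 (k = (-5*(-3))/6 = (1/6)*15 = 5/2 ≈ 2.5000)
P(d) = 5
E(v) = 16 + 8*v
I(l) = 178 + 36*l (I(l) = -2 + (16 + 8*(5/2))*(l + 5) = -2 + (16 + 20)*(5 + l) = -2 + 36*(5 + l) = -2 + (180 + 36*l) = 178 + 36*l)
(9018 + J(3, 9)*(-9 + I(7))) - 30973 = (9018 + 9*(-9 + (178 + 36*7))) - 30973 = (9018 + 9*(-9 + (178 + 252))) - 30973 = (9018 + 9*(-9 + 430)) - 30973 = (9018 + 9*421) - 30973 = (9018 + 3789) - 30973 = 12807 - 30973 = -18166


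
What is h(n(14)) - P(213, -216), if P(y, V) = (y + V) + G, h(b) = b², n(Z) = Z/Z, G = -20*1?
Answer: 24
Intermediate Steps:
G = -20
n(Z) = 1
P(y, V) = -20 + V + y (P(y, V) = (y + V) - 20 = (V + y) - 20 = -20 + V + y)
h(n(14)) - P(213, -216) = 1² - (-20 - 216 + 213) = 1 - 1*(-23) = 1 + 23 = 24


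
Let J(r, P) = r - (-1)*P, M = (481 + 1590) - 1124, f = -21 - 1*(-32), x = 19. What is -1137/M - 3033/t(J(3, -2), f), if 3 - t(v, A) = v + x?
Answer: 2852922/16099 ≈ 177.21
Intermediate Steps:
f = 11 (f = -21 + 32 = 11)
M = 947 (M = 2071 - 1124 = 947)
J(r, P) = P + r (J(r, P) = r + P = P + r)
t(v, A) = -16 - v (t(v, A) = 3 - (v + 19) = 3 - (19 + v) = 3 + (-19 - v) = -16 - v)
-1137/M - 3033/t(J(3, -2), f) = -1137/947 - 3033/(-16 - (-2 + 3)) = -1137*1/947 - 3033/(-16 - 1*1) = -1137/947 - 3033/(-16 - 1) = -1137/947 - 3033/(-17) = -1137/947 - 3033*(-1/17) = -1137/947 + 3033/17 = 2852922/16099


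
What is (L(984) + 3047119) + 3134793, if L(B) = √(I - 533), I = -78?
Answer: 6181912 + I*√611 ≈ 6.1819e+6 + 24.718*I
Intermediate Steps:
L(B) = I*√611 (L(B) = √(-78 - 533) = √(-611) = I*√611)
(L(984) + 3047119) + 3134793 = (I*√611 + 3047119) + 3134793 = (3047119 + I*√611) + 3134793 = 6181912 + I*√611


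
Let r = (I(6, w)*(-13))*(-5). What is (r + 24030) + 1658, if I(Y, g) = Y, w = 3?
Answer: 26078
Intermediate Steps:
r = 390 (r = (6*(-13))*(-5) = -78*(-5) = 390)
(r + 24030) + 1658 = (390 + 24030) + 1658 = 24420 + 1658 = 26078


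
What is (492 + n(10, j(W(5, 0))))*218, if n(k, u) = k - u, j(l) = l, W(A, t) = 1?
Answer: 109218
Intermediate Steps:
(492 + n(10, j(W(5, 0))))*218 = (492 + (10 - 1*1))*218 = (492 + (10 - 1))*218 = (492 + 9)*218 = 501*218 = 109218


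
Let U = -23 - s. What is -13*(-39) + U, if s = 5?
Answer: 479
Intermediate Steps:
U = -28 (U = -23 - 1*5 = -23 - 5 = -28)
-13*(-39) + U = -13*(-39) - 28 = 507 - 28 = 479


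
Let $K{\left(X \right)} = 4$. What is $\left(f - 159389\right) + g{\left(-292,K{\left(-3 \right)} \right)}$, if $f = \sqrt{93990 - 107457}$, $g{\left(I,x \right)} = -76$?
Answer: $-159465 + 67 i \sqrt{3} \approx -1.5947 \cdot 10^{5} + 116.05 i$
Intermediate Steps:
$f = 67 i \sqrt{3}$ ($f = \sqrt{-13467} = 67 i \sqrt{3} \approx 116.05 i$)
$\left(f - 159389\right) + g{\left(-292,K{\left(-3 \right)} \right)} = \left(67 i \sqrt{3} - 159389\right) - 76 = \left(-159389 + 67 i \sqrt{3}\right) - 76 = -159465 + 67 i \sqrt{3}$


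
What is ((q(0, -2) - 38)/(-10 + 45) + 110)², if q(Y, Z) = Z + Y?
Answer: 580644/49 ≈ 11850.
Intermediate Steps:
q(Y, Z) = Y + Z
((q(0, -2) - 38)/(-10 + 45) + 110)² = (((0 - 2) - 38)/(-10 + 45) + 110)² = ((-2 - 38)/35 + 110)² = (-40*1/35 + 110)² = (-8/7 + 110)² = (762/7)² = 580644/49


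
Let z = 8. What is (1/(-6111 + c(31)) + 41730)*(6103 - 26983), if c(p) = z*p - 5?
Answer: -142025550620/163 ≈ -8.7132e+8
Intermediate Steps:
c(p) = -5 + 8*p (c(p) = 8*p - 5 = -5 + 8*p)
(1/(-6111 + c(31)) + 41730)*(6103 - 26983) = (1/(-6111 + (-5 + 8*31)) + 41730)*(6103 - 26983) = (1/(-6111 + (-5 + 248)) + 41730)*(-20880) = (1/(-6111 + 243) + 41730)*(-20880) = (1/(-5868) + 41730)*(-20880) = (-1/5868 + 41730)*(-20880) = (244871639/5868)*(-20880) = -142025550620/163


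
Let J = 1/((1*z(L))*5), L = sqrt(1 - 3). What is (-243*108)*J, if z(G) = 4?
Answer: -6561/5 ≈ -1312.2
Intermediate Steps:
L = I*sqrt(2) (L = sqrt(-2) = I*sqrt(2) ≈ 1.4142*I)
J = 1/20 (J = 1/((1*4)*5) = 1/(4*5) = 1/20 ≈ 0.050000)
(-243*108)*J = -243*108*(1/20) = -26244*1/20 = -6561/5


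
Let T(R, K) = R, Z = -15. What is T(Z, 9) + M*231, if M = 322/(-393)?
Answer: -26759/131 ≈ -204.27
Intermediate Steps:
M = -322/393 (M = 322*(-1/393) = -322/393 ≈ -0.81934)
T(Z, 9) + M*231 = -15 - 322/393*231 = -15 - 24794/131 = -26759/131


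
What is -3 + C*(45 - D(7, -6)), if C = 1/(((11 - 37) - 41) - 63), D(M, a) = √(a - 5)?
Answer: -87/26 + I*√11/130 ≈ -3.3462 + 0.025512*I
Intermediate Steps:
D(M, a) = √(-5 + a)
C = -1/130 (C = 1/((-26 - 41) - 63) = 1/(-67 - 63) = 1/(-130) = -1/130 ≈ -0.0076923)
-3 + C*(45 - D(7, -6)) = -3 - (45 - √(-5 - 6))/130 = -3 - (45 - √(-11))/130 = -3 - (45 - I*√11)/130 = -3 + (-9/26 + I*√11/130) = -87/26 + I*√11/130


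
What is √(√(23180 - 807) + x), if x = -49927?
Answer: √(-49927 + √22373) ≈ 223.11*I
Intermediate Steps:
√(√(23180 - 807) + x) = √(√(23180 - 807) - 49927) = √(√22373 - 49927) = √(-49927 + √22373)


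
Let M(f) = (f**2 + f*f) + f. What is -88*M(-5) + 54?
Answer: -3906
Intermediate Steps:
M(f) = f + 2*f**2 (M(f) = (f**2 + f**2) + f = 2*f**2 + f = f + 2*f**2)
-88*M(-5) + 54 = -(-440)*(1 + 2*(-5)) + 54 = -(-440)*(1 - 10) + 54 = -(-440)*(-9) + 54 = -88*45 + 54 = -3960 + 54 = -3906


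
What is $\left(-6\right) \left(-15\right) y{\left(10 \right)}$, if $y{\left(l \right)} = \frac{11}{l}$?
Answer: $99$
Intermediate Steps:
$\left(-6\right) \left(-15\right) y{\left(10 \right)} = \left(-6\right) \left(-15\right) \frac{11}{10} = 90 \cdot 11 \cdot \frac{1}{10} = 90 \cdot \frac{11}{10} = 99$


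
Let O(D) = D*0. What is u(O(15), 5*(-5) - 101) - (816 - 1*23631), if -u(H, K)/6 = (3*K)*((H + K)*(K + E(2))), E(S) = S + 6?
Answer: 33743439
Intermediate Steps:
E(S) = 6 + S
O(D) = 0
u(H, K) = -18*K*(8 + K)*(H + K) (u(H, K) = -6*3*K*(H + K)*(K + (6 + 2)) = -6*3*K*(H + K)*(K + 8) = -6*3*K*(H + K)*(8 + K) = -6*3*K*(8 + K)*(H + K) = -18*K*(8 + K)*(H + K))
u(O(15), 5*(-5) - 101) - (816 - 1*23631) = -18*(5*(-5) - 101)*((5*(-5) - 101)² + 8*0 + 8*(5*(-5) - 101) + 0*(5*(-5) - 101)) - (816 - 1*23631) = -18*(-25 - 101)*((-25 - 101)² + 0 + 8*(-25 - 101) + 0*(-25 - 101)) - (816 - 23631) = -18*(-126)*((-126)² + 0 + 8*(-126) + 0*(-126)) - 1*(-22815) = -18*(-126)*(15876 + 0 - 1008 + 0) + 22815 = -18*(-126)*14868 + 22815 = 33720624 + 22815 = 33743439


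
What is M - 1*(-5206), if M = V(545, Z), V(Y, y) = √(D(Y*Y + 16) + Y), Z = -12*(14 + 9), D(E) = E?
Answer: 5206 + √297586 ≈ 5751.5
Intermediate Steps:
Z = -276 (Z = -12*23 = -276)
V(Y, y) = √(16 + Y + Y²) (V(Y, y) = √((Y*Y + 16) + Y) = √((Y² + 16) + Y) = √((16 + Y²) + Y) = √(16 + Y + Y²))
M = √297586 (M = √(16 + 545 + 545²) = √(16 + 545 + 297025) = √297586 ≈ 545.51)
M - 1*(-5206) = √297586 - 1*(-5206) = √297586 + 5206 = 5206 + √297586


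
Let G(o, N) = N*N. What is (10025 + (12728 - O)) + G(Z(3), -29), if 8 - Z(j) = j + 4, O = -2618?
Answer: 26212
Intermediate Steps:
Z(j) = 4 - j (Z(j) = 8 - (j + 4) = 8 - (4 + j) = 8 + (-4 - j) = 4 - j)
G(o, N) = N**2
(10025 + (12728 - O)) + G(Z(3), -29) = (10025 + (12728 - 1*(-2618))) + (-29)**2 = (10025 + (12728 + 2618)) + 841 = (10025 + 15346) + 841 = 25371 + 841 = 26212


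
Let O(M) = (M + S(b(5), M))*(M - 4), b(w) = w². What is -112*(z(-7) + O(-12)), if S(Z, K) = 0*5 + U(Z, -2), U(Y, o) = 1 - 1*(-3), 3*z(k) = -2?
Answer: -42784/3 ≈ -14261.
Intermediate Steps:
z(k) = -⅔ (z(k) = (⅓)*(-2) = -⅔)
U(Y, o) = 4 (U(Y, o) = 1 + 3 = 4)
S(Z, K) = 4 (S(Z, K) = 0*5 + 4 = 0 + 4 = 4)
O(M) = (-4 + M)*(4 + M) (O(M) = (M + 4)*(M - 4) = (4 + M)*(-4 + M) = (-4 + M)*(4 + M))
-112*(z(-7) + O(-12)) = -112*(-⅔ + (-16 + (-12)²)) = -112*(-⅔ + (-16 + 144)) = -112*(-⅔ + 128) = -112*382/3 = -42784/3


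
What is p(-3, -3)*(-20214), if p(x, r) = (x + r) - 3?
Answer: 181926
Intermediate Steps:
p(x, r) = -3 + r + x (p(x, r) = (r + x) - 3 = -3 + r + x)
p(-3, -3)*(-20214) = (-3 - 3 - 3)*(-20214) = -9*(-20214) = 181926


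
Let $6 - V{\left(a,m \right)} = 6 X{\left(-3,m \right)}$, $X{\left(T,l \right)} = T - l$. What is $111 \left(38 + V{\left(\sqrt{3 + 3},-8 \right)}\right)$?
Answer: $1554$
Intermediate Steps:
$V{\left(a,m \right)} = 24 + 6 m$ ($V{\left(a,m \right)} = 6 - 6 \left(-3 - m\right) = 6 - \left(-18 - 6 m\right) = 6 + \left(18 + 6 m\right) = 24 + 6 m$)
$111 \left(38 + V{\left(\sqrt{3 + 3},-8 \right)}\right) = 111 \left(38 + \left(24 + 6 \left(-8\right)\right)\right) = 111 \left(38 + \left(24 - 48\right)\right) = 111 \left(38 - 24\right) = 111 \cdot 14 = 1554$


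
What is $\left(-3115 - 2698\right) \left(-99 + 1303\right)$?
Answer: $-6998852$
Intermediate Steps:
$\left(-3115 - 2698\right) \left(-99 + 1303\right) = \left(-5813\right) 1204 = -6998852$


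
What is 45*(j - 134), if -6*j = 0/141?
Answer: -6030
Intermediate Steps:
j = 0 (j = -0/141 = -⅙*0 = 0)
45*(j - 134) = 45*(0 - 134) = 45*(-134) = -6030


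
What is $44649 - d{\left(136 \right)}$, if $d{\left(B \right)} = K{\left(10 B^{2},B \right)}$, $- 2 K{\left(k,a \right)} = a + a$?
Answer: $44785$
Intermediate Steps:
$K{\left(k,a \right)} = - a$ ($K{\left(k,a \right)} = - \frac{a + a}{2} = - \frac{2 a}{2} = - a$)
$d{\left(B \right)} = - B$
$44649 - d{\left(136 \right)} = 44649 - \left(-1\right) 136 = 44649 - -136 = 44649 + 136 = 44785$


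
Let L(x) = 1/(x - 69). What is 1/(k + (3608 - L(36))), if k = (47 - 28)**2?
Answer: 33/130978 ≈ 0.00025195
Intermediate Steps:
L(x) = 1/(-69 + x)
k = 361 (k = 19**2 = 361)
1/(k + (3608 - L(36))) = 1/(361 + (3608 - 1/(-69 + 36))) = 1/(361 + (3608 - 1/(-33))) = 1/(361 + (3608 - 1*(-1/33))) = 1/(361 + (3608 + 1/33)) = 1/(361 + 119065/33) = 1/(130978/33) = 33/130978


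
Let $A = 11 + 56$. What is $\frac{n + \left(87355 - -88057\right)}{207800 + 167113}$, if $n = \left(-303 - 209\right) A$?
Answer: $\frac{4276}{11361} \approx 0.37638$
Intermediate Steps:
$A = 67$
$n = -34304$ ($n = \left(-303 - 209\right) 67 = \left(-512\right) 67 = -34304$)
$\frac{n + \left(87355 - -88057\right)}{207800 + 167113} = \frac{-34304 + \left(87355 - -88057\right)}{207800 + 167113} = \frac{-34304 + \left(87355 + 88057\right)}{374913} = \left(-34304 + 175412\right) \frac{1}{374913} = 141108 \cdot \frac{1}{374913} = \frac{4276}{11361}$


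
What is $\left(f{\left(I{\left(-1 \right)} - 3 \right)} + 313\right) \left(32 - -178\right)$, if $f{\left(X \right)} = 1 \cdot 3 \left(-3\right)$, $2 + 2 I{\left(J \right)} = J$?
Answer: $63840$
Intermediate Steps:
$I{\left(J \right)} = -1 + \frac{J}{2}$
$f{\left(X \right)} = -9$ ($f{\left(X \right)} = 3 \left(-3\right) = -9$)
$\left(f{\left(I{\left(-1 \right)} - 3 \right)} + 313\right) \left(32 - -178\right) = \left(-9 + 313\right) \left(32 - -178\right) = 304 \left(32 + 178\right) = 304 \cdot 210 = 63840$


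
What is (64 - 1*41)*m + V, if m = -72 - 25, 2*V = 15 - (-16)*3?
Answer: -4399/2 ≈ -2199.5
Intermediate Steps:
V = 63/2 (V = (15 - (-16)*3)/2 = (15 - 1*(-48))/2 = (15 + 48)/2 = (½)*63 = 63/2 ≈ 31.500)
m = -97
(64 - 1*41)*m + V = (64 - 1*41)*(-97) + 63/2 = (64 - 41)*(-97) + 63/2 = 23*(-97) + 63/2 = -2231 + 63/2 = -4399/2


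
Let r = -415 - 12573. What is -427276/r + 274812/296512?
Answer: 8141357473/240693616 ≈ 33.825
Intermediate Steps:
r = -12988
-427276/r + 274812/296512 = -427276/(-12988) + 274812/296512 = -427276*(-1/12988) + 274812*(1/296512) = 106819/3247 + 68703/74128 = 8141357473/240693616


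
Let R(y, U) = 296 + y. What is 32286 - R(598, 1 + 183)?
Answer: 31392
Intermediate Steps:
32286 - R(598, 1 + 183) = 32286 - (296 + 598) = 32286 - 1*894 = 32286 - 894 = 31392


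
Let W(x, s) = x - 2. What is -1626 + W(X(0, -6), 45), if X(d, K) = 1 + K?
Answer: -1633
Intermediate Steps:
W(x, s) = -2 + x
-1626 + W(X(0, -6), 45) = -1626 + (-2 + (1 - 6)) = -1626 + (-2 - 5) = -1626 - 7 = -1633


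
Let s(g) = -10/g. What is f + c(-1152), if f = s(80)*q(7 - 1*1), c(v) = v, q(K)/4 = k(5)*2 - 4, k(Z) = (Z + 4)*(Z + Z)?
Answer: -1240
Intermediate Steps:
k(Z) = 2*Z*(4 + Z) (k(Z) = (4 + Z)*(2*Z) = 2*Z*(4 + Z))
q(K) = 704 (q(K) = 4*((2*5*(4 + 5))*2 - 4) = 4*((2*5*9)*2 - 4) = 4*(90*2 - 4) = 4*(180 - 4) = 4*176 = 704)
f = -88 (f = -10/80*704 = -10*1/80*704 = -⅛*704 = -88)
f + c(-1152) = -88 - 1152 = -1240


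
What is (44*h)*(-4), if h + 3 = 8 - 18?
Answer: 2288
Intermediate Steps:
h = -13 (h = -3 + (8 - 18) = -3 - 10 = -13)
(44*h)*(-4) = (44*(-13))*(-4) = -572*(-4) = 2288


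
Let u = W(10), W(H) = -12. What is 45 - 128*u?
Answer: 1581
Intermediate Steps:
u = -12
45 - 128*u = 45 - 128*(-12) = 45 + 1536 = 1581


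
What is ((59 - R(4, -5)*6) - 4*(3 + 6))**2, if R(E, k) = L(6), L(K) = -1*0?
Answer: 529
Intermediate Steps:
L(K) = 0
R(E, k) = 0
((59 - R(4, -5)*6) - 4*(3 + 6))**2 = ((59 - 0*6) - 4*(3 + 6))**2 = ((59 - 1*0) - 4*9)**2 = ((59 + 0) - 36)**2 = (59 - 36)**2 = 23**2 = 529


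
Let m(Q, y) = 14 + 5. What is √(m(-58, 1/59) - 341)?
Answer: I*√322 ≈ 17.944*I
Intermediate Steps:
m(Q, y) = 19
√(m(-58, 1/59) - 341) = √(19 - 341) = √(-322) = I*√322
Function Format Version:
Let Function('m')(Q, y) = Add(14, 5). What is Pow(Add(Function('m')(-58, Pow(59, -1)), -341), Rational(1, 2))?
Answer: Mul(I, Pow(322, Rational(1, 2))) ≈ Mul(17.944, I)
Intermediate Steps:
Function('m')(Q, y) = 19
Pow(Add(Function('m')(-58, Pow(59, -1)), -341), Rational(1, 2)) = Pow(Add(19, -341), Rational(1, 2)) = Pow(-322, Rational(1, 2)) = Mul(I, Pow(322, Rational(1, 2)))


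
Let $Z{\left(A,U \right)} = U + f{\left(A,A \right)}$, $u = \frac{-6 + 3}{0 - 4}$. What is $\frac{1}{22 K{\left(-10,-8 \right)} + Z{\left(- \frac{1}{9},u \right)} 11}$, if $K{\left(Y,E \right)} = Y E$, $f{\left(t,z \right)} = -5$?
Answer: $\frac{4}{6853} \approx 0.00058369$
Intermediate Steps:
$u = \frac{3}{4}$ ($u = - \frac{3}{-4} = \left(-3\right) \left(- \frac{1}{4}\right) = \frac{3}{4} \approx 0.75$)
$Z{\left(A,U \right)} = -5 + U$ ($Z{\left(A,U \right)} = U - 5 = -5 + U$)
$K{\left(Y,E \right)} = E Y$
$\frac{1}{22 K{\left(-10,-8 \right)} + Z{\left(- \frac{1}{9},u \right)} 11} = \frac{1}{22 \left(\left(-8\right) \left(-10\right)\right) + \left(-5 + \frac{3}{4}\right) 11} = \frac{1}{22 \cdot 80 - \frac{187}{4}} = \frac{1}{1760 - \frac{187}{4}} = \frac{1}{\frac{6853}{4}} = \frac{4}{6853}$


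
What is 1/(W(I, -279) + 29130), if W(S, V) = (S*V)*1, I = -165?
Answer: 1/75165 ≈ 1.3304e-5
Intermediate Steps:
W(S, V) = S*V
1/(W(I, -279) + 29130) = 1/(-165*(-279) + 29130) = 1/(46035 + 29130) = 1/75165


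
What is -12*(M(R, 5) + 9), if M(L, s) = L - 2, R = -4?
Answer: -36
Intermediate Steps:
M(L, s) = -2 + L
-12*(M(R, 5) + 9) = -12*((-2 - 4) + 9) = -12*(-6 + 9) = -12*3 = -36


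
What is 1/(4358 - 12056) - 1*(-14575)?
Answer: 112198349/7698 ≈ 14575.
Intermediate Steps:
1/(4358 - 12056) - 1*(-14575) = 1/(-7698) + 14575 = -1/7698 + 14575 = 112198349/7698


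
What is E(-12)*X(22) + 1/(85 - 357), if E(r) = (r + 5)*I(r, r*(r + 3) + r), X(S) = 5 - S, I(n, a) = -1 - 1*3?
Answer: -129473/272 ≈ -476.00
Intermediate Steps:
I(n, a) = -4 (I(n, a) = -1 - 3 = -4)
E(r) = -20 - 4*r (E(r) = (r + 5)*(-4) = (5 + r)*(-4) = -20 - 4*r)
E(-12)*X(22) + 1/(85 - 357) = (-20 - 4*(-12))*(5 - 1*22) + 1/(85 - 357) = (-20 + 48)*(5 - 22) + 1/(-272) = 28*(-17) - 1/272 = -476 - 1/272 = -129473/272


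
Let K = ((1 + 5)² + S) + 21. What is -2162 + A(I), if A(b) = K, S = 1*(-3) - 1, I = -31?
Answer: -2109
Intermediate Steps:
S = -4 (S = -3 - 1 = -4)
K = 53 (K = ((1 + 5)² - 4) + 21 = (6² - 4) + 21 = (36 - 4) + 21 = 32 + 21 = 53)
A(b) = 53
-2162 + A(I) = -2162 + 53 = -2109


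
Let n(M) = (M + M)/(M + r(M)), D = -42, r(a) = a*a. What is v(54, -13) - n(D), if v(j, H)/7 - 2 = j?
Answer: 16074/41 ≈ 392.05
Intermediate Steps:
r(a) = a²
v(j, H) = 14 + 7*j
n(M) = 2*M/(M + M²) (n(M) = (M + M)/(M + M²) = (2*M)/(M + M²) = 2*M/(M + M²))
v(54, -13) - n(D) = (14 + 7*54) - 2/(1 - 42) = (14 + 378) - 2/(-41) = 392 - 2*(-1)/41 = 392 - 1*(-2/41) = 392 + 2/41 = 16074/41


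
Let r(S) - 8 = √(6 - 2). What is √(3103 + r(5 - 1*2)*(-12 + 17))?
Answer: √3153 ≈ 56.152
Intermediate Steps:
r(S) = 10 (r(S) = 8 + √(6 - 2) = 8 + √4 = 8 + 2 = 10)
√(3103 + r(5 - 1*2)*(-12 + 17)) = √(3103 + 10*(-12 + 17)) = √(3103 + 10*5) = √(3103 + 50) = √3153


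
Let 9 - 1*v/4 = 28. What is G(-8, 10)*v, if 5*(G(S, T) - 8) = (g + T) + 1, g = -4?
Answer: -3572/5 ≈ -714.40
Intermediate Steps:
v = -76 (v = 36 - 4*28 = 36 - 112 = -76)
G(S, T) = 37/5 + T/5 (G(S, T) = 8 + ((-4 + T) + 1)/5 = 8 + (-3 + T)/5 = 8 + (-⅗ + T/5) = 37/5 + T/5)
G(-8, 10)*v = (37/5 + (⅕)*10)*(-76) = (37/5 + 2)*(-76) = (47/5)*(-76) = -3572/5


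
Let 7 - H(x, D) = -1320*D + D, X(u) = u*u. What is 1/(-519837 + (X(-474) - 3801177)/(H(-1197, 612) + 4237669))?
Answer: -5044904/2622531337149 ≈ -1.9237e-6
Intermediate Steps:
X(u) = u**2
H(x, D) = 7 + 1319*D (H(x, D) = 7 - (-1320*D + D) = 7 - (-1319)*D = 7 + 1319*D)
1/(-519837 + (X(-474) - 3801177)/(H(-1197, 612) + 4237669)) = 1/(-519837 + ((-474)**2 - 3801177)/((7 + 1319*612) + 4237669)) = 1/(-519837 + (224676 - 3801177)/((7 + 807228) + 4237669)) = 1/(-519837 - 3576501/(807235 + 4237669)) = 1/(-519837 - 3576501/5044904) = 1/(-2622531337149/5044904) = -5044904/2622531337149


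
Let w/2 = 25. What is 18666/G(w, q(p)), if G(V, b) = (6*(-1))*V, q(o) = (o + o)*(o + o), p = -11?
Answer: -3111/50 ≈ -62.220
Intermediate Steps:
w = 50 (w = 2*25 = 50)
q(o) = 4*o**2 (q(o) = (2*o)*(2*o) = 4*o**2)
G(V, b) = -6*V
18666/G(w, q(p)) = 18666/((-6*50)) = 18666/(-300) = 18666*(-1/300) = -3111/50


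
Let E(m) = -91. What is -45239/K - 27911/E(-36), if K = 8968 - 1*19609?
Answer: 23162900/74487 ≈ 310.97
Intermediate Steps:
K = -10641 (K = 8968 - 19609 = -10641)
-45239/K - 27911/E(-36) = -45239/(-10641) - 27911/(-91) = -45239*(-1/10641) - 27911*(-1/91) = 45239/10641 + 2147/7 = 23162900/74487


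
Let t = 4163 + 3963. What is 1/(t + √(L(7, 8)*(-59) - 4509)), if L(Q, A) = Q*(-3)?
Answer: 4063/33017573 - I*√3270/66035146 ≈ 0.00012306 - 8.6596e-7*I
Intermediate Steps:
L(Q, A) = -3*Q
t = 8126
1/(t + √(L(7, 8)*(-59) - 4509)) = 1/(8126 + √(-3*7*(-59) - 4509)) = 1/(8126 + √(-21*(-59) - 4509)) = 1/(8126 + √(1239 - 4509)) = 1/(8126 + √(-3270)) = 1/(8126 + I*√3270)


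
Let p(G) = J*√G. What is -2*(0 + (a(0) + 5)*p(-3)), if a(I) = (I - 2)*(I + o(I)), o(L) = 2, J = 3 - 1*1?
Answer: -4*I*√3 ≈ -6.9282*I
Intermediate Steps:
J = 2 (J = 3 - 1 = 2)
a(I) = (-2 + I)*(2 + I) (a(I) = (I - 2)*(I + 2) = (-2 + I)*(2 + I))
p(G) = 2*√G
-2*(0 + (a(0) + 5)*p(-3)) = -2*(0 + ((-4 + 0²) + 5)*(2*√(-3))) = -2*(0 + ((-4 + 0) + 5)*(2*(I*√3))) = -2*(0 + (-4 + 5)*(2*I*√3)) = -2*(0 + 1*(2*I*√3)) = -2*(0 + 2*I*√3) = -4*I*√3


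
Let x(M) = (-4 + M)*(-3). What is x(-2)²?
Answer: 324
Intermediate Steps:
x(M) = 12 - 3*M
x(-2)² = (12 - 3*(-2))² = (12 + 6)² = 18² = 324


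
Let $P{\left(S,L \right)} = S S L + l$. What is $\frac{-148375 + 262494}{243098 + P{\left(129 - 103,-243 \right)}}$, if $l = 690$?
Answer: $\frac{114119}{79520} \approx 1.4351$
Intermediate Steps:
$P{\left(S,L \right)} = 690 + L S^{2}$ ($P{\left(S,L \right)} = S S L + 690 = S^{2} L + 690 = L S^{2} + 690 = 690 + L S^{2}$)
$\frac{-148375 + 262494}{243098 + P{\left(129 - 103,-243 \right)}} = \frac{-148375 + 262494}{243098 + \left(690 - 243 \left(129 - 103\right)^{2}\right)} = \frac{114119}{243098 + \left(690 - 243 \left(129 - 103\right)^{2}\right)} = \frac{114119}{243098 + \left(690 - 243 \cdot 26^{2}\right)} = \frac{114119}{243098 + \left(690 - 164268\right)} = \frac{114119}{243098 - 163578} = \frac{114119}{79520}$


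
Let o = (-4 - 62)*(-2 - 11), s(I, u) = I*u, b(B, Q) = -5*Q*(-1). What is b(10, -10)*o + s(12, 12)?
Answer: -42756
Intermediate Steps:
b(B, Q) = 5*Q
o = 858 (o = -66*(-13) = 858)
b(10, -10)*o + s(12, 12) = (5*(-10))*858 + 12*12 = -50*858 + 144 = -42900 + 144 = -42756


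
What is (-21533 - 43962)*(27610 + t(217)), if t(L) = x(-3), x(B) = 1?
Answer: -1808382445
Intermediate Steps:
t(L) = 1
(-21533 - 43962)*(27610 + t(217)) = (-21533 - 43962)*(27610 + 1) = -65495*27611 = -1808382445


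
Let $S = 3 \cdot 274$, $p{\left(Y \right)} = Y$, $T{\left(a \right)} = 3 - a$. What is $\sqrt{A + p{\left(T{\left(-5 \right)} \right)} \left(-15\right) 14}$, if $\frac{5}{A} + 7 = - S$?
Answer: $\frac{5 i \sqrt{46182761}}{829} \approx 40.988 i$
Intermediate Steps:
$S = 822$
$A = - \frac{5}{829}$ ($A = \frac{5}{-7 - 822} = \frac{5}{-829} = 5 \left(- \frac{1}{829}\right) = - \frac{5}{829} \approx -0.0060314$)
$\sqrt{A + p{\left(T{\left(-5 \right)} \right)} \left(-15\right) 14} = \sqrt{- \frac{5}{829} + \left(3 - -5\right) \left(-15\right) 14} = \sqrt{- \frac{5}{829} + \left(3 + 5\right) \left(-15\right) 14} = \sqrt{- \frac{5}{829} + 8 \left(-15\right) 14} = \sqrt{- \frac{5}{829} - 1680} = \sqrt{- \frac{1392725}{829}} = \frac{5 i \sqrt{46182761}}{829}$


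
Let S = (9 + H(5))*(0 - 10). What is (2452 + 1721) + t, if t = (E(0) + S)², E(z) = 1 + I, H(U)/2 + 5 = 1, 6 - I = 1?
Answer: 4189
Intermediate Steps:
I = 5 (I = 6 - 1*1 = 6 - 1 = 5)
H(U) = -8 (H(U) = -10 + 2*1 = -10 + 2 = -8)
E(z) = 6 (E(z) = 1 + 5 = 6)
S = -10 (S = (9 - 8)*(0 - 10) = 1*(-10) = -10)
t = 16 (t = (6 - 10)² = (-4)² = 16)
(2452 + 1721) + t = (2452 + 1721) + 16 = 4173 + 16 = 4189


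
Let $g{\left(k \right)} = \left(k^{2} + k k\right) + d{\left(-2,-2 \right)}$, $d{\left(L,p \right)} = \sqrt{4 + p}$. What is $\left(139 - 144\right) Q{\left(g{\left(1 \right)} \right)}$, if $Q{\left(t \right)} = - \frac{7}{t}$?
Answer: $35 - \frac{35 \sqrt{2}}{2} \approx 10.251$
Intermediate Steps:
$g{\left(k \right)} = \sqrt{2} + 2 k^{2}$ ($g{\left(k \right)} = \left(k^{2} + k k\right) + \sqrt{4 - 2} = \left(k^{2} + k^{2}\right) + \sqrt{2} = 2 k^{2} + \sqrt{2} = \sqrt{2} + 2 k^{2}$)
$\left(139 - 144\right) Q{\left(g{\left(1 \right)} \right)} = \left(139 - 144\right) \left(- \frac{7}{\sqrt{2} + 2 \cdot 1^{2}}\right) = - 5 \left(- \frac{7}{\sqrt{2} + 2 \cdot 1}\right) = - 5 \left(- \frac{7}{\sqrt{2} + 2}\right) = - 5 \left(- \frac{7}{2 + \sqrt{2}}\right) = \frac{35}{2 + \sqrt{2}}$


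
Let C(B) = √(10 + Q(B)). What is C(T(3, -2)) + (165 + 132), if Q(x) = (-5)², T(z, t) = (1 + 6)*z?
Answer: 297 + √35 ≈ 302.92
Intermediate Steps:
T(z, t) = 7*z
Q(x) = 25
C(B) = √35 (C(B) = √(10 + 25) = √35)
C(T(3, -2)) + (165 + 132) = √35 + (165 + 132) = √35 + 297 = 297 + √35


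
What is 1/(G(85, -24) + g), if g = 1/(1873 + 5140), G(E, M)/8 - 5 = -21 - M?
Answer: 7013/448833 ≈ 0.015625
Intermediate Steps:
G(E, M) = -128 - 8*M (G(E, M) = 40 + 8*(-21 - M) = 40 + (-168 - 8*M) = -128 - 8*M)
g = 1/7013 ≈ 0.00014259
1/(G(85, -24) + g) = 1/((-128 - 8*(-24)) + 1/7013) = 1/((-128 + 192) + 1/7013) = 1/(64 + 1/7013) = 1/(448833/7013) = 7013/448833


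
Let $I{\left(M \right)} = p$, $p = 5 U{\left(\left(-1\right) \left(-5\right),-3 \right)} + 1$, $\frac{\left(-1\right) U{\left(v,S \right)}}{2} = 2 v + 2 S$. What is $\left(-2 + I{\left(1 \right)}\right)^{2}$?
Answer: $1681$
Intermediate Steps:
$U{\left(v,S \right)} = - 4 S - 4 v$ ($U{\left(v,S \right)} = - 2 \left(2 v + 2 S\right) = - 2 \left(2 S + 2 v\right) = - 4 S - 4 v$)
$p = -39$ ($p = 5 \left(\left(-4\right) \left(-3\right) - 4 \left(\left(-1\right) \left(-5\right)\right)\right) + 1 = 5 \left(12 - 20\right) + 1 = 5 \left(-8\right) + 1 = -40 + 1 = -39$)
$I{\left(M \right)} = -39$
$\left(-2 + I{\left(1 \right)}\right)^{2} = \left(-2 - 39\right)^{2} = \left(-41\right)^{2} = 1681$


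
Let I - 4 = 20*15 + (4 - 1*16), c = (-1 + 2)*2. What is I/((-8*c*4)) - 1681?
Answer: -26969/16 ≈ -1685.6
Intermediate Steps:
c = 2 (c = 1*2 = 2)
I = 292 (I = 4 + (20*15 + (4 - 1*16)) = 4 + (300 + (4 - 16)) = 4 + (300 - 12) = 4 + 288 = 292)
I/((-8*c*4)) - 1681 = 292/((-8*2*4)) - 1681 = 292/((-16*4)) - 1681 = 292/(-64) - 1681 = 292*(-1/64) - 1681 = -73/16 - 1681 = -26969/16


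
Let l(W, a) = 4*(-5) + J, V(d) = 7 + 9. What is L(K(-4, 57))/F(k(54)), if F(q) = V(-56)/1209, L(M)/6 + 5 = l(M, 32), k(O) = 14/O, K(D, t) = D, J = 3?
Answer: -39897/4 ≈ -9974.3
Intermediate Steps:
V(d) = 16
l(W, a) = -17 (l(W, a) = 4*(-5) + 3 = -20 + 3 = -17)
L(M) = -132 (L(M) = -30 + 6*(-17) = -30 - 102 = -132)
F(q) = 16/1209
L(K(-4, 57))/F(k(54)) = -132/16/1209 = -132*1209/16 = -39897/4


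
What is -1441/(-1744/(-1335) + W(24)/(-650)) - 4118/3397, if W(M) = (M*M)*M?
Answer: 417637337683/5884093168 ≈ 70.977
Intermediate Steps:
W(M) = M**3 (W(M) = M**2*M = M**3)
-1441/(-1744/(-1335) + W(24)/(-650)) - 4118/3397 = -1441/(-1744/(-1335) + 24**3/(-650)) - 4118/3397 = -1441/(-1744*(-1/1335) + 13824*(-1/650)) - 4118*1/3397 = -1441/(1744/1335 - 6912/325) - 4118/3397 = -1441/(-1732144/86775) - 4118/3397 = -1441*(-86775/1732144) - 4118/3397 = 125042775/1732144 - 4118/3397 = 417637337683/5884093168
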